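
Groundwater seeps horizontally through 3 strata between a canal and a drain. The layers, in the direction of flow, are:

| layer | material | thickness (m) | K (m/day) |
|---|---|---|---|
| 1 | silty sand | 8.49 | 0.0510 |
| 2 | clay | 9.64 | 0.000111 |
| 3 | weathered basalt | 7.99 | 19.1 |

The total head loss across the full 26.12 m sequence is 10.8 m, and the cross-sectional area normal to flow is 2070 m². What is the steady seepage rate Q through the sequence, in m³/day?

0.257

Flow is perpendicular to layering, so the layers act in series and the equivalent K is the thickness-weighted harmonic mean.
Total thickness L = 8.49 + 9.64 + 7.99 = 26.12 m.
Σ(b_i/K_i) = 8.49/0.0510 + 9.64/0.000111 + 7.99/19.1 = 87014 d.
K_eq = L / Σ(b_i/K_i) = 26.12 / 87014 = 0.0003002 m/day.
Q = K_eq · A · (Δh/L) = 0.0003002 × 2070 × (10.8/26.12) = 0.2569 m³/day.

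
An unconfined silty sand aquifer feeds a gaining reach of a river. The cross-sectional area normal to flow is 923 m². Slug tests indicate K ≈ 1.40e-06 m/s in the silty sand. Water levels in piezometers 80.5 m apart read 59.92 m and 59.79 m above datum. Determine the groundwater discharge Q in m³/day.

0.180

Convert K: 1.40e-06 m/s × 86400 = 0.1210 m/day.
Hydraulic gradient i = (59.92 − 59.79) / 80.5 = 0.13 / 80.5 = 0.001615.
Darcy's law: Q = K · A · i = 0.1210 × 923.0 × 0.001615 = 0.1803 m³/day.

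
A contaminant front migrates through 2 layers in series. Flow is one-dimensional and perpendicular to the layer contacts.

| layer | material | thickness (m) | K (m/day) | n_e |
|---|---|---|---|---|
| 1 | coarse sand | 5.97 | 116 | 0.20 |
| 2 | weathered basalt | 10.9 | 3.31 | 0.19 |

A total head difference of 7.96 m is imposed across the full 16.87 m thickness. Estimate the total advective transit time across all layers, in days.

1.37

With flow normal to the layers, continuity requires the same specific discharge q through every layer.
Σ(b_i/K_i) = 5.97/116 + 10.9/3.31 = 3.345 d.
q = Δh / Σ(b_i/K_i) = 7.96 / 3.345 = 2.380 m/day.
In each layer the seepage velocity is v_i = q/n_i, so the layer transit time is t_i = b_i·n_i / q:
  layer 1 (coarse sand): t_1 = 5.97 × 0.20 / 2.380 = 0.5017 d
  layer 2 (weathered basalt): t_2 = 10.9 × 0.19 / 2.380 = 0.8702 d
Total t = Σ t_i = 1.372 days.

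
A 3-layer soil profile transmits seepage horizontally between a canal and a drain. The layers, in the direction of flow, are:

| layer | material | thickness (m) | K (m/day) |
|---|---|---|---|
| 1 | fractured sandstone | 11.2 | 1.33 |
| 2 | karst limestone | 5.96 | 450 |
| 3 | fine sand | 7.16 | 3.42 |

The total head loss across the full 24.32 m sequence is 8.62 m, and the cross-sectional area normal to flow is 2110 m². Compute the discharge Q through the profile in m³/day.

1730

Flow is perpendicular to layering, so the layers act in series and the equivalent K is the thickness-weighted harmonic mean.
Total thickness L = 11.2 + 5.96 + 7.16 = 24.32 m.
Σ(b_i/K_i) = 11.2/1.33 + 5.96/450 + 7.16/3.42 = 10.53 d.
K_eq = L / Σ(b_i/K_i) = 24.32 / 10.53 = 2.310 m/day.
Q = K_eq · A · (Δh/L) = 2.310 × 2110 × (8.62/24.32) = 1728 m³/day.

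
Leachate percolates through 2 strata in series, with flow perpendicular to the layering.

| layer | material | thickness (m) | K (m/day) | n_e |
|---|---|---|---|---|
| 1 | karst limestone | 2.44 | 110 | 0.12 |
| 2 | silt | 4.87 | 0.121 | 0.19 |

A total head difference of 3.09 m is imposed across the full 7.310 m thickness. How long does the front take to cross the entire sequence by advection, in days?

With flow normal to the layers, continuity requires the same specific discharge q through every layer.
Σ(b_i/K_i) = 2.44/110 + 4.87/0.121 = 40.27 d.
q = Δh / Σ(b_i/K_i) = 3.09 / 40.27 = 0.07673 m/day.
In each layer the seepage velocity is v_i = q/n_i, so the layer transit time is t_i = b_i·n_i / q:
  layer 1 (karst limestone): t_1 = 2.44 × 0.12 / 0.07673 = 3.816 d
  layer 2 (silt): t_2 = 4.87 × 0.19 / 0.07673 = 12.06 d
Total t = Σ t_i = 15.87 days.

15.9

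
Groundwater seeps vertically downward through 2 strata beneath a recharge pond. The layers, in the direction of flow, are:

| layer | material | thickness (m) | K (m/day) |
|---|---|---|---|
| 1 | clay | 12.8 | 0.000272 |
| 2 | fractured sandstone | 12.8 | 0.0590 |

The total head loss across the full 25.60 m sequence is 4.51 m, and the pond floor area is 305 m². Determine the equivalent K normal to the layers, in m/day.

0.000542

Flow is perpendicular to layering, so the layers act in series and the equivalent K is the thickness-weighted harmonic mean.
Total thickness L = 12.8 + 12.8 = 25.60 m.
Σ(b_i/K_i) = 12.8/0.000272 + 12.8/0.0590 = 47276 d.
K_eq = L / Σ(b_i/K_i) = 25.60 / 47276 = 0.0005415 m/day.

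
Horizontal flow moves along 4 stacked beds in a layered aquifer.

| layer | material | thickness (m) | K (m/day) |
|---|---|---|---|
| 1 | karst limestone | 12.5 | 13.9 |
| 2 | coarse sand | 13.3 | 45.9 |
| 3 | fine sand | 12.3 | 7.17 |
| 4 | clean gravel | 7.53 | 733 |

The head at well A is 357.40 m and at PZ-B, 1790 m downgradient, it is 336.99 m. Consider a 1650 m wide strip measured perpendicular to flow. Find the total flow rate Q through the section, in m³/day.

120000

Flow is parallel to layering, so each bed carries its own Darcy discharge and the transmissivities add.
Σ(K_i·b_i) = 13.9×12.5 + 45.9×13.3 + 7.17×12.3 + 733×7.53 = 6392 m²/day.
Hydraulic gradient i = (357.40 − 336.99) / 1790 = 20.41 / 1790 = 0.01140.
Q = Σ(K_i·b_i) · W · i = 6392 × 1650 × 0.01140 = 1.203e+05 m³/day.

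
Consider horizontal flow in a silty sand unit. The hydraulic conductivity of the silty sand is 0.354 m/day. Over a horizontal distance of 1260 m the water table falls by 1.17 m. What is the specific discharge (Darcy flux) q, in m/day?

Hydraulic gradient i = Δh / L = 1.17 / 1260 = 0.0009286.
Specific discharge q = K · i = 0.3540 × 0.0009286 = 0.0003287 m/day.

0.000329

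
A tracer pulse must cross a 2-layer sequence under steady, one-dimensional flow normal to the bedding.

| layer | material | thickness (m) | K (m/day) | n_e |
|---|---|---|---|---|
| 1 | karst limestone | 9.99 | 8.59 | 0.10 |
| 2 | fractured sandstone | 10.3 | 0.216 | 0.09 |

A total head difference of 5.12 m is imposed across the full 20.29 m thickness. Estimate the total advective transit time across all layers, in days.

18.4

With flow normal to the layers, continuity requires the same specific discharge q through every layer.
Σ(b_i/K_i) = 9.99/8.59 + 10.3/0.216 = 48.85 d.
q = Δh / Σ(b_i/K_i) = 5.12 / 48.85 = 0.1048 m/day.
In each layer the seepage velocity is v_i = q/n_i, so the layer transit time is t_i = b_i·n_i / q:
  layer 1 (karst limestone): t_1 = 9.99 × 0.10 / 0.1048 = 9.531 d
  layer 2 (fractured sandstone): t_2 = 10.3 × 0.09 / 0.1048 = 8.844 d
Total t = Σ t_i = 18.38 days.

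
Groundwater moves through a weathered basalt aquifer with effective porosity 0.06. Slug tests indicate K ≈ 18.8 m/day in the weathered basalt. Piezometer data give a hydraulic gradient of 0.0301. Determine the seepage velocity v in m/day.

Hydraulic gradient i = 0.0301.
Darcy flux q = K · i = 18.80 × 0.03010 = 0.5659 m/day.
Seepage velocity v = q / n_e = 0.5659 / 0.06 = 9.431 m/day.

9.43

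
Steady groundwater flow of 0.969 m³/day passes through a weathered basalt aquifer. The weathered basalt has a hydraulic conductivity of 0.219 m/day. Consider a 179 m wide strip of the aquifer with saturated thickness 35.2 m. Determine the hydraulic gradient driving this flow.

0.000702

Cross-sectional area A = 179 × 35.2 = 6301 m².
From Q = K·A·i, i = Q / (K·A) = 0.969 / (0.2190 × 6301) = 0.0007022.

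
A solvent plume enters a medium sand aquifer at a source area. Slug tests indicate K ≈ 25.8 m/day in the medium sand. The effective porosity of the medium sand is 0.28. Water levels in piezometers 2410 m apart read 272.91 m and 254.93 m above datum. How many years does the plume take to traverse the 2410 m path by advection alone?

Hydraulic gradient i = (272.91 − 254.93) / 2410 = 17.98 / 2410 = 0.007461.
Darcy flux q = K · i = 25.80 × 0.007461 = 0.1925 m/day.
Seepage velocity v = q / n_e = 0.1925 / 0.28 = 0.6874 m/day.
Travel time t = L / v = 2410 / 0.6874 = 3506 days = 9.598 years.

9.60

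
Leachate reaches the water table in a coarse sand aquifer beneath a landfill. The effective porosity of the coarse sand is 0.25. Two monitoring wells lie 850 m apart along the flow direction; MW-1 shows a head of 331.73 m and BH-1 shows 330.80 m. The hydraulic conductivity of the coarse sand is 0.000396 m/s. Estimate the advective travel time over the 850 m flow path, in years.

Convert K: 0.000396 m/s × 86400 = 34.21 m/day.
Hydraulic gradient i = (331.73 − 330.80) / 850 = 0.93 / 850 = 0.001094.
Darcy flux q = K · i = 34.21 × 0.001094 = 0.03743 m/day.
Seepage velocity v = q / n_e = 0.03743 / 0.25 = 0.1497 m/day.
Travel time t = L / v = 850 / 0.1497 = 5677 days = 15.54 years.

15.5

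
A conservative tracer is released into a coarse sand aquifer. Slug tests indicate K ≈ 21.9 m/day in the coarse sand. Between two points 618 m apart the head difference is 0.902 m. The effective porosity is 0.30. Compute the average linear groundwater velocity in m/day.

Hydraulic gradient i = Δh / L = 0.902 / 618 = 0.001460.
Darcy flux q = K · i = 21.90 × 0.001460 = 0.03196 m/day.
Seepage velocity v = q / n_e = 0.03196 / 0.30 = 0.1065 m/day.

0.107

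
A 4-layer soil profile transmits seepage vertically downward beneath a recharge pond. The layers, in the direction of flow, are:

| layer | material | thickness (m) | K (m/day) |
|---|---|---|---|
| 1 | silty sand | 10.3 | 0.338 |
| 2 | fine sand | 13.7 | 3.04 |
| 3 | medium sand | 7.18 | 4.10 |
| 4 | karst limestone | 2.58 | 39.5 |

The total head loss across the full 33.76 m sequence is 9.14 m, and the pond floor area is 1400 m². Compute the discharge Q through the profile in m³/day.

348

Flow is perpendicular to layering, so the layers act in series and the equivalent K is the thickness-weighted harmonic mean.
Total thickness L = 10.3 + 13.7 + 7.18 + 2.58 = 33.76 m.
Σ(b_i/K_i) = 10.3/0.338 + 13.7/3.04 + 7.18/4.10 + 2.58/39.5 = 36.80 d.
K_eq = L / Σ(b_i/K_i) = 33.76 / 36.80 = 0.9175 m/day.
Q = K_eq · A · (Δh/L) = 0.9175 × 1400 × (9.14/33.76) = 347.8 m³/day.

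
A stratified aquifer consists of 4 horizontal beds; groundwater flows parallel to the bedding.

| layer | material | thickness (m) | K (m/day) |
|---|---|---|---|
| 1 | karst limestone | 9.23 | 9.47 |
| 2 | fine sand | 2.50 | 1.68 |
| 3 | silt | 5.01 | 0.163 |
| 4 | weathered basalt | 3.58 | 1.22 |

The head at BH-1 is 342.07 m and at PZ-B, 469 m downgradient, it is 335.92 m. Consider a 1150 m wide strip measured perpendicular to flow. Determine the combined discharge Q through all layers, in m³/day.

1460

Flow is parallel to layering, so each bed carries its own Darcy discharge and the transmissivities add.
Σ(K_i·b_i) = 9.47×9.23 + 1.68×2.50 + 0.163×5.01 + 1.22×3.58 = 96.79 m²/day.
Hydraulic gradient i = (342.07 − 335.92) / 469 = 6.15 / 469 = 0.01311.
Q = Σ(K_i·b_i) · W · i = 96.79 × 1150 × 0.01311 = 1460 m³/day.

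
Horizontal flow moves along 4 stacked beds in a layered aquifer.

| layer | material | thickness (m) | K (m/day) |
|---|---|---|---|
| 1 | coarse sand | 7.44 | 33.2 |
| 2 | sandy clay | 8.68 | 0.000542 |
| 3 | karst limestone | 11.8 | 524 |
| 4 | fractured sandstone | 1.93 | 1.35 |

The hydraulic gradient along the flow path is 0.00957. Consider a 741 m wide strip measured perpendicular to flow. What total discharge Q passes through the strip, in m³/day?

45600

Flow is parallel to layering, so each bed carries its own Darcy discharge and the transmissivities add.
Σ(K_i·b_i) = 33.2×7.44 + 0.000542×8.68 + 524×11.8 + 1.35×1.93 = 6433 m²/day.
Hydraulic gradient i = 0.00957.
Q = Σ(K_i·b_i) · W · i = 6433 × 741 × 0.009570 = 45617 m³/day.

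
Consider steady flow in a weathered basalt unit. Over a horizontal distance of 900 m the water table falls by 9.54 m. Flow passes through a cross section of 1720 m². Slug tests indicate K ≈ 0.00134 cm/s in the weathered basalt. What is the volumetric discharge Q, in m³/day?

21.1

Convert K: 0.00134 cm/s × 864 = 1.158 m/day.
Hydraulic gradient i = Δh / L = 9.54 / 900 = 0.01060.
Darcy's law: Q = K · A · i = 1.158 × 1720 × 0.01060 = 21.11 m³/day.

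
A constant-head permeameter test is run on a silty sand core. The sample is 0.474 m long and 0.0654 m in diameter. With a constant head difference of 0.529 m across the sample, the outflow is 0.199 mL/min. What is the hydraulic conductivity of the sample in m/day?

0.0764

Cross-sectional area A = π·(d/2)² = π × (0.0654/2)² = 0.003359 m².
Convert discharge: 0.199 mL/min = 3.317e-09 m³/s.
Darcy's law rearranged: K = Q·L / (A·Δh) = 3.317e-09 × 0.474 / (0.003359 × 0.529) = 8.847e-07 m/s = 0.07644 m/day.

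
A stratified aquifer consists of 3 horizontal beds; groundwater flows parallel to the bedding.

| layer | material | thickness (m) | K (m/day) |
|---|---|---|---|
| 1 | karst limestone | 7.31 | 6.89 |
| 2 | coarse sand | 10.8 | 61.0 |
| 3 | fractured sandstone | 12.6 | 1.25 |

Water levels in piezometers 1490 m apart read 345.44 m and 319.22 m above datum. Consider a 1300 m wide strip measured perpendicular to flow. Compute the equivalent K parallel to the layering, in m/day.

Flow is parallel to layering, so each bed carries its own Darcy discharge and the transmissivities add.
Σ(K_i·b_i) = 6.89×7.31 + 61.0×10.8 + 1.25×12.6 = 724.9 m²/day.
Total thickness b = 30.71 m, so K_eq = Σ(K_i·b_i)/b = 23.61 m/day.

23.6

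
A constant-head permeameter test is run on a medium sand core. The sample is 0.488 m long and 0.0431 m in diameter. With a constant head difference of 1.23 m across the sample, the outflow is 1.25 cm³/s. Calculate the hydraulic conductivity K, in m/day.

Cross-sectional area A = π·(d/2)² = π × (0.0431/2)² = 0.001459 m².
Convert discharge: 1.25 cm³/s = 1.250e-06 m³/s.
Darcy's law rearranged: K = Q·L / (A·Δh) = 1.250e-06 × 0.488 / (0.001459 × 1.23) = 0.0003399 m/s = 29.37 m/day.

29.4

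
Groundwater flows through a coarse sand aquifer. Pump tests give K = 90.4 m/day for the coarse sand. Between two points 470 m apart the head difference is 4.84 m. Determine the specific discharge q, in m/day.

0.931

Hydraulic gradient i = Δh / L = 4.84 / 470 = 0.01030.
Specific discharge q = K · i = 90.40 × 0.01030 = 0.9309 m/day.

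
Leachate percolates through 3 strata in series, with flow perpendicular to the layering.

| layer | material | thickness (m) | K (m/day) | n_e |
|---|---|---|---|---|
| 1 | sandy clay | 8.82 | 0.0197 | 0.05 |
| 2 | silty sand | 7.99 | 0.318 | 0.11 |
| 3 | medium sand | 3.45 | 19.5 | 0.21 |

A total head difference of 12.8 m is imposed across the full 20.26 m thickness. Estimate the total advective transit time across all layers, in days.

75.5

With flow normal to the layers, continuity requires the same specific discharge q through every layer.
Σ(b_i/K_i) = 8.82/0.0197 + 7.99/0.318 + 3.45/19.5 = 473.0 d.
q = Δh / Σ(b_i/K_i) = 12.8 / 473.0 = 0.02706 m/day.
In each layer the seepage velocity is v_i = q/n_i, so the layer transit time is t_i = b_i·n_i / q:
  layer 1 (sandy clay): t_1 = 8.82 × 0.05 / 0.02706 = 16.30 d
  layer 2 (silty sand): t_2 = 7.99 × 0.11 / 0.02706 = 32.48 d
  layer 3 (medium sand): t_3 = 3.45 × 0.21 / 0.02706 = 26.77 d
Total t = Σ t_i = 75.55 days.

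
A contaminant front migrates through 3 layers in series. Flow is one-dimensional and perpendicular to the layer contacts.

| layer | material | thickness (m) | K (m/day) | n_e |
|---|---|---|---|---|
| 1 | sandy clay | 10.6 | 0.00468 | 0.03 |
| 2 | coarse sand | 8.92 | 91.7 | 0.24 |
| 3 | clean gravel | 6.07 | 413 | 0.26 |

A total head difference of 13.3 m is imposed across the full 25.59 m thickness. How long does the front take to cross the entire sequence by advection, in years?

With flow normal to the layers, continuity requires the same specific discharge q through every layer.
Σ(b_i/K_i) = 10.6/0.00468 + 8.92/91.7 + 6.07/413 = 2265 d.
q = Δh / Σ(b_i/K_i) = 13.3 / 2265 = 0.005872 m/day.
In each layer the seepage velocity is v_i = q/n_i, so the layer transit time is t_i = b_i·n_i / q:
  layer 1 (sandy clay): t_1 = 10.6 × 0.03 / 0.005872 = 54.16 d
  layer 2 (coarse sand): t_2 = 8.92 × 0.24 / 0.005872 = 364.6 d
  layer 3 (clean gravel): t_3 = 6.07 × 0.26 / 0.005872 = 268.8 d
Total t = Σ t_i = 687.5 days = 1.882 years.

1.88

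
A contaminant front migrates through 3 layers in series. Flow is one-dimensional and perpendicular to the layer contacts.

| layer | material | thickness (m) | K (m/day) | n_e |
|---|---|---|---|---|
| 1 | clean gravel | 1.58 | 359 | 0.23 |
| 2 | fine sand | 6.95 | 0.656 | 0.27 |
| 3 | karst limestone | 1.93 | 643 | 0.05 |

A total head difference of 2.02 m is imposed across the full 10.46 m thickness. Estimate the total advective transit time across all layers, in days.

With flow normal to the layers, continuity requires the same specific discharge q through every layer.
Σ(b_i/K_i) = 1.58/359 + 6.95/0.656 + 1.93/643 = 10.60 d.
q = Δh / Σ(b_i/K_i) = 2.02 / 10.60 = 0.1905 m/day.
In each layer the seepage velocity is v_i = q/n_i, so the layer transit time is t_i = b_i·n_i / q:
  layer 1 (clean gravel): t_1 = 1.58 × 0.23 / 0.1905 = 1.907 d
  layer 2 (fine sand): t_2 = 6.95 × 0.27 / 0.1905 = 9.849 d
  layer 3 (karst limestone): t_3 = 1.93 × 0.05 / 0.1905 = 0.5065 d
Total t = Σ t_i = 12.26 days.

12.3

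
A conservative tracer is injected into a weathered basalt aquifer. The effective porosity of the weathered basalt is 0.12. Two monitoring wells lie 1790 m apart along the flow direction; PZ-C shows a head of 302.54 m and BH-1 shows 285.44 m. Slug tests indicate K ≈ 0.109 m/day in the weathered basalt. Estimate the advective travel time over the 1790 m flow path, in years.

565

Hydraulic gradient i = (302.54 − 285.44) / 1790 = 17.1 / 1790 = 0.009553.
Darcy flux q = K · i = 0.1090 × 0.009553 = 0.001041 m/day.
Seepage velocity v = q / n_e = 0.001041 / 0.12 = 0.008677 m/day.
Travel time t = L / v = 1790 / 0.008677 = 2.063e+05 days = 564.8 years.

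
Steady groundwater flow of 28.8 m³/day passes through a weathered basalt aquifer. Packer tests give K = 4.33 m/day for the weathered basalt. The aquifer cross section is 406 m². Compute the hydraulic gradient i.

0.0164

From Q = K·A·i, i = Q / (K·A) = 28.8 / (4.330 × 406.0) = 0.01638.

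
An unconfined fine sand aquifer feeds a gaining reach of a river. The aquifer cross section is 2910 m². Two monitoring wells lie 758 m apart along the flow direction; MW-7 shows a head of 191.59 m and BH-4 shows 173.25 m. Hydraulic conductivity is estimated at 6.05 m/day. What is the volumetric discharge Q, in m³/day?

Hydraulic gradient i = (191.59 − 173.25) / 758 = 18.34 / 758 = 0.02420.
Darcy's law: Q = K · A · i = 6.050 × 2910 × 0.02420 = 426.0 m³/day.

426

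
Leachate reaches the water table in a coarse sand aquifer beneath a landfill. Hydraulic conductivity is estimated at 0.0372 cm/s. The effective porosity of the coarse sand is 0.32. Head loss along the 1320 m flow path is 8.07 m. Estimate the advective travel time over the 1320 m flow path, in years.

Convert K: 0.0372 cm/s × 864 = 32.14 m/day.
Hydraulic gradient i = Δh / L = 8.07 / 1320 = 0.006114.
Darcy flux q = K · i = 32.14 × 0.006114 = 0.1965 m/day.
Seepage velocity v = q / n_e = 0.1965 / 0.32 = 0.6141 m/day.
Travel time t = L / v = 1320 / 0.6141 = 2150 days = 5.885 years.

5.89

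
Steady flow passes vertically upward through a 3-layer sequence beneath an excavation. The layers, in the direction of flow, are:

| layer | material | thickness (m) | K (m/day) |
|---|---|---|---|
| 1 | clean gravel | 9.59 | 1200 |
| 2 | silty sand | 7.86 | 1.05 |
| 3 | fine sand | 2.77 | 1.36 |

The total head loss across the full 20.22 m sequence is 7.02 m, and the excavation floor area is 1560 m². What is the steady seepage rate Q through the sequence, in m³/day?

Flow is perpendicular to layering, so the layers act in series and the equivalent K is the thickness-weighted harmonic mean.
Total thickness L = 9.59 + 7.86 + 2.77 = 20.22 m.
Σ(b_i/K_i) = 9.59/1200 + 7.86/1.05 + 2.77/1.36 = 9.530 d.
K_eq = L / Σ(b_i/K_i) = 20.22 / 9.530 = 2.122 m/day.
Q = K_eq · A · (Δh/L) = 2.122 × 1560 × (7.02/20.22) = 1149 m³/day.

1150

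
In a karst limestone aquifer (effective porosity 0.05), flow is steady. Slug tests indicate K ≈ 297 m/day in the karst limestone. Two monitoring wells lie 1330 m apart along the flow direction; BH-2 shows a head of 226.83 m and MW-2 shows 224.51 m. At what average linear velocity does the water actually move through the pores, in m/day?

Hydraulic gradient i = (226.83 − 224.51) / 1330 = 2.32 / 1330 = 0.001744.
Darcy flux q = K · i = 297.0 × 0.001744 = 0.5181 m/day.
Seepage velocity v = q / n_e = 0.5181 / 0.05 = 10.36 m/day.

10.4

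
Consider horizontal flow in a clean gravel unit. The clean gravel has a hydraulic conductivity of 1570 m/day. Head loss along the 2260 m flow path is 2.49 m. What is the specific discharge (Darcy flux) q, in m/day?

1.73

Hydraulic gradient i = Δh / L = 2.49 / 2260 = 0.001102.
Specific discharge q = K · i = 1570 × 0.001102 = 1.730 m/day.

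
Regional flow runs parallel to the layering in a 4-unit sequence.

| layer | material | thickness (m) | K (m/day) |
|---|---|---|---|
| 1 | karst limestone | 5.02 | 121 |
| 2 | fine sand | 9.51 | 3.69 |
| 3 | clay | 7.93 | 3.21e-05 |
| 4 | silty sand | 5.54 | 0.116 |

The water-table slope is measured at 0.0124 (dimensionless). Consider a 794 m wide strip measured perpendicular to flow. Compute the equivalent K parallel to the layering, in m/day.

Flow is parallel to layering, so each bed carries its own Darcy discharge and the transmissivities add.
Σ(K_i·b_i) = 121×5.02 + 3.69×9.51 + 3.21e-05×7.93 + 0.116×5.54 = 643.2 m²/day.
Total thickness b = 28.00 m, so K_eq = Σ(K_i·b_i)/b = 22.97 m/day.

23.0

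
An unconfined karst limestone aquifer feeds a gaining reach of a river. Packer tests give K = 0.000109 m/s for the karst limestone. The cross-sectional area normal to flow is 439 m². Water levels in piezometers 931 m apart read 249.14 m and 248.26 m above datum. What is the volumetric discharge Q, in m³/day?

3.91

Convert K: 0.000109 m/s × 86400 = 9.418 m/day.
Hydraulic gradient i = (249.14 − 248.26) / 931 = 0.88 / 931 = 0.0009452.
Darcy's law: Q = K · A · i = 9.418 × 439.0 × 0.0009452 = 3.908 m³/day.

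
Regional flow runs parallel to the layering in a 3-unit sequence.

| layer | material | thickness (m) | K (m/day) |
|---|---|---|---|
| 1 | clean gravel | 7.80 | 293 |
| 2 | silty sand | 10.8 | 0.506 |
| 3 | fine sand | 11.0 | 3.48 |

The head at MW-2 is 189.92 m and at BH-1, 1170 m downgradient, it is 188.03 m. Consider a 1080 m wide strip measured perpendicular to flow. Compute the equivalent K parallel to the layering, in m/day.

Flow is parallel to layering, so each bed carries its own Darcy discharge and the transmissivities add.
Σ(K_i·b_i) = 293×7.80 + 0.506×10.8 + 3.48×11.0 = 2329 m²/day.
Total thickness b = 29.60 m, so K_eq = Σ(K_i·b_i)/b = 78.69 m/day.

78.7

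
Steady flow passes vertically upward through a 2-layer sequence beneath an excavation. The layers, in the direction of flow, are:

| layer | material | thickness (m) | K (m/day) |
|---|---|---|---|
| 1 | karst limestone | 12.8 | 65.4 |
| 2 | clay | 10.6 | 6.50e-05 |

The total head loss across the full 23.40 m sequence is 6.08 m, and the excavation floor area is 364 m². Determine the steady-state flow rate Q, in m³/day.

Flow is perpendicular to layering, so the layers act in series and the equivalent K is the thickness-weighted harmonic mean.
Total thickness L = 12.8 + 10.6 = 23.40 m.
Σ(b_i/K_i) = 12.8/65.4 + 10.6/6.50e-05 = 1.631e+05 d.
K_eq = L / Σ(b_i/K_i) = 23.40 / 1.631e+05 = 0.0001435 m/day.
Q = K_eq · A · (Δh/L) = 0.0001435 × 364 × (6.08/23.40) = 0.01357 m³/day.

0.0136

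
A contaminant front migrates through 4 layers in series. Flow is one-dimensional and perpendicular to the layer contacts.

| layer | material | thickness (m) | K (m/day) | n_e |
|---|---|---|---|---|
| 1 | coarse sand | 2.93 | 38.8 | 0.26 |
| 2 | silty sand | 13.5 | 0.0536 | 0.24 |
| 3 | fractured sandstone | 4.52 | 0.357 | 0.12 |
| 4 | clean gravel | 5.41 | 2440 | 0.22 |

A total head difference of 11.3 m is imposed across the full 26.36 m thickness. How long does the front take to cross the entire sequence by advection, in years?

With flow normal to the layers, continuity requires the same specific discharge q through every layer.
Σ(b_i/K_i) = 2.93/38.8 + 13.5/0.0536 + 4.52/0.357 + 5.41/2440 = 264.6 d.
q = Δh / Σ(b_i/K_i) = 11.3 / 264.6 = 0.04271 m/day.
In each layer the seepage velocity is v_i = q/n_i, so the layer transit time is t_i = b_i·n_i / q:
  layer 1 (coarse sand): t_1 = 2.93 × 0.26 / 0.04271 = 17.84 d
  layer 2 (silty sand): t_2 = 13.5 × 0.24 / 0.04271 = 75.87 d
  layer 3 (fractured sandstone): t_3 = 4.52 × 0.12 / 0.04271 = 12.70 d
  layer 4 (clean gravel): t_4 = 5.41 × 0.22 / 0.04271 = 27.87 d
Total t = Σ t_i = 134.3 days = 0.3676 years.

0.368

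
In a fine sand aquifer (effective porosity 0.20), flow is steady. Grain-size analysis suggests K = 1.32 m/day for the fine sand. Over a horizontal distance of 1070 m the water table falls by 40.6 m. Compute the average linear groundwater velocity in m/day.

Hydraulic gradient i = Δh / L = 40.6 / 1070 = 0.03794.
Darcy flux q = K · i = 1.320 × 0.03794 = 0.05009 m/day.
Seepage velocity v = q / n_e = 0.05009 / 0.20 = 0.2504 m/day.

0.250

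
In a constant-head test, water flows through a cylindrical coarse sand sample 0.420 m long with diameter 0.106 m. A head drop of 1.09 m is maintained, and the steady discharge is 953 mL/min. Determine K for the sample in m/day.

Cross-sectional area A = π·(d/2)² = π × (0.106/2)² = 0.008825 m².
Convert discharge: 953 mL/min = 1.588e-05 m³/s.
Darcy's law rearranged: K = Q·L / (A·Δh) = 1.588e-05 × 0.420 / (0.008825 × 1.09) = 0.0006935 m/s = 59.92 m/day.

59.9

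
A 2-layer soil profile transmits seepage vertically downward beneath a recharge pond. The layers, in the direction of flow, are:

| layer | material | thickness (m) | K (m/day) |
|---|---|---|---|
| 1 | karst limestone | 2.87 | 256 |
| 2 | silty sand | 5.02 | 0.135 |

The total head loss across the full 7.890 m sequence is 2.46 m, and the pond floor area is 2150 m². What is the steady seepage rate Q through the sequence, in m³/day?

Flow is perpendicular to layering, so the layers act in series and the equivalent K is the thickness-weighted harmonic mean.
Total thickness L = 2.87 + 5.02 = 7.890 m.
Σ(b_i/K_i) = 2.87/256 + 5.02/0.135 = 37.20 d.
K_eq = L / Σ(b_i/K_i) = 7.890 / 37.20 = 0.2121 m/day.
Q = K_eq · A · (Δh/L) = 0.2121 × 2150 × (2.46/7.890) = 142.2 m³/day.

142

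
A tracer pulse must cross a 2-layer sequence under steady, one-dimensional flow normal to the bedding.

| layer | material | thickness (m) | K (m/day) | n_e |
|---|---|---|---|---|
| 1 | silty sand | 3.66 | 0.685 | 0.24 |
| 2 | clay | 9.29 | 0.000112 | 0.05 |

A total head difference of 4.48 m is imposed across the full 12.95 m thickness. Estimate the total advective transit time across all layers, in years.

68.1

With flow normal to the layers, continuity requires the same specific discharge q through every layer.
Σ(b_i/K_i) = 3.66/0.685 + 9.29/0.000112 = 82952 d.
q = Δh / Σ(b_i/K_i) = 4.48 / 82952 = 5.401e-05 m/day.
In each layer the seepage velocity is v_i = q/n_i, so the layer transit time is t_i = b_i·n_i / q:
  layer 1 (silty sand): t_1 = 3.66 × 0.24 / 5.401e-05 = 16264 d
  layer 2 (clay): t_2 = 9.29 × 0.05 / 5.401e-05 = 8601 d
Total t = Σ t_i = 24865 days = 68.08 years.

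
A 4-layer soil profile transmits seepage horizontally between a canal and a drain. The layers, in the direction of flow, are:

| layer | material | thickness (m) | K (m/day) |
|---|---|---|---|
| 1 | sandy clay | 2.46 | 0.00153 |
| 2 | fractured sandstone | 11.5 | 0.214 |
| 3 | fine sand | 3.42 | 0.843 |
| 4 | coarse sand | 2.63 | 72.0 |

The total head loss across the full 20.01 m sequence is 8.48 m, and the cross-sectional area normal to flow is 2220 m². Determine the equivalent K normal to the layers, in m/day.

Flow is perpendicular to layering, so the layers act in series and the equivalent K is the thickness-weighted harmonic mean.
Total thickness L = 2.46 + 11.5 + 3.42 + 2.63 = 20.01 m.
Σ(b_i/K_i) = 2.46/0.00153 + 11.5/0.214 + 3.42/0.843 + 2.63/72.0 = 1666 d.
K_eq = L / Σ(b_i/K_i) = 20.01 / 1666 = 0.01201 m/day.

0.0120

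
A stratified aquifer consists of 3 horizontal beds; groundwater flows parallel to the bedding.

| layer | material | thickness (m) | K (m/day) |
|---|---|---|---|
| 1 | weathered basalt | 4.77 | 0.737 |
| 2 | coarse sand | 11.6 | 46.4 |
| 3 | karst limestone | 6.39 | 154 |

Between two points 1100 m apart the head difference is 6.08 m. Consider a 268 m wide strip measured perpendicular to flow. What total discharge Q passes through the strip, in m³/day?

Flow is parallel to layering, so each bed carries its own Darcy discharge and the transmissivities add.
Σ(K_i·b_i) = 0.737×4.77 + 46.4×11.6 + 154×6.39 = 1526 m²/day.
Hydraulic gradient i = Δh / L = 6.08 / 1100 = 0.005527.
Q = Σ(K_i·b_i) · W · i = 1526 × 268 × 0.005527 = 2260 m³/day.

2260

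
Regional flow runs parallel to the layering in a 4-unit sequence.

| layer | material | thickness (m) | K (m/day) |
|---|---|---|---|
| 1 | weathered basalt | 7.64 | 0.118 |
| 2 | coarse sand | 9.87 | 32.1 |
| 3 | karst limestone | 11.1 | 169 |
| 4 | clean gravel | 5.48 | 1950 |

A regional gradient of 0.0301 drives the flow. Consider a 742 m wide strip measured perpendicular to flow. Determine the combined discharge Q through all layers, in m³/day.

288000

Flow is parallel to layering, so each bed carries its own Darcy discharge and the transmissivities add.
Σ(K_i·b_i) = 0.118×7.64 + 32.1×9.87 + 169×11.1 + 1950×5.48 = 12880 m²/day.
Hydraulic gradient i = 0.0301.
Q = Σ(K_i·b_i) · W · i = 12880 × 742 × 0.03010 = 2.877e+05 m³/day.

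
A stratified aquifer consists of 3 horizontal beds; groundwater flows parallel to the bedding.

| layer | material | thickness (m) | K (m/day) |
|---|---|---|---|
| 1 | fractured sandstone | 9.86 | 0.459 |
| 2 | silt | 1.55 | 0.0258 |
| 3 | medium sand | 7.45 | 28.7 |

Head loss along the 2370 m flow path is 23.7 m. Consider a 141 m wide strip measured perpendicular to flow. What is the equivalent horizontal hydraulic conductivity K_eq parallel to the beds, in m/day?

11.6

Flow is parallel to layering, so each bed carries its own Darcy discharge and the transmissivities add.
Σ(K_i·b_i) = 0.459×9.86 + 0.0258×1.55 + 28.7×7.45 = 218.4 m²/day.
Total thickness b = 18.86 m, so K_eq = Σ(K_i·b_i)/b = 11.58 m/day.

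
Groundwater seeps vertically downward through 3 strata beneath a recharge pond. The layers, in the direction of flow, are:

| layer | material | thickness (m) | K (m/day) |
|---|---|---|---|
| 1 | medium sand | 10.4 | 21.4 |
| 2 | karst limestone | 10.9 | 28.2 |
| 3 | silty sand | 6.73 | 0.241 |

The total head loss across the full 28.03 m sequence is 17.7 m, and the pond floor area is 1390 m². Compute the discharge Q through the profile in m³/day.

Flow is perpendicular to layering, so the layers act in series and the equivalent K is the thickness-weighted harmonic mean.
Total thickness L = 10.4 + 10.9 + 6.73 = 28.03 m.
Σ(b_i/K_i) = 10.4/21.4 + 10.9/28.2 + 6.73/0.241 = 28.80 d.
K_eq = L / Σ(b_i/K_i) = 28.03 / 28.80 = 0.9733 m/day.
Q = K_eq · A · (Δh/L) = 0.9733 × 1390 × (17.7/28.03) = 854.3 m³/day.

854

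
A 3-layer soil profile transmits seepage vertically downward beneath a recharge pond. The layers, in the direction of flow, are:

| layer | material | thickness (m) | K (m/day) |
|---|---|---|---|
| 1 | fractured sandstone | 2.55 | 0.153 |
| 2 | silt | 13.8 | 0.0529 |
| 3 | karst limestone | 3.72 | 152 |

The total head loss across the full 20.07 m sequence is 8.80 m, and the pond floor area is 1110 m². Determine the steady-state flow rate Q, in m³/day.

35.2

Flow is perpendicular to layering, so the layers act in series and the equivalent K is the thickness-weighted harmonic mean.
Total thickness L = 2.55 + 13.8 + 3.72 = 20.07 m.
Σ(b_i/K_i) = 2.55/0.153 + 13.8/0.0529 + 3.72/152 = 277.6 d.
K_eq = L / Σ(b_i/K_i) = 20.07 / 277.6 = 0.07231 m/day.
Q = K_eq · A · (Δh/L) = 0.07231 × 1110 × (8.80/20.07) = 35.19 m³/day.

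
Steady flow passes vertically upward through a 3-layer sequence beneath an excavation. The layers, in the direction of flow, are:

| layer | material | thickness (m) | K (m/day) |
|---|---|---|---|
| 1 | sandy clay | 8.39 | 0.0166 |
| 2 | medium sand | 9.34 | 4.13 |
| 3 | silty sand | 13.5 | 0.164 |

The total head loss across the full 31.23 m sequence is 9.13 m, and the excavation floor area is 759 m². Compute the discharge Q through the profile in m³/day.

Flow is perpendicular to layering, so the layers act in series and the equivalent K is the thickness-weighted harmonic mean.
Total thickness L = 8.39 + 9.34 + 13.5 = 31.23 m.
Σ(b_i/K_i) = 8.39/0.0166 + 9.34/4.13 + 13.5/0.164 = 590.0 d.
K_eq = L / Σ(b_i/K_i) = 31.23 / 590.0 = 0.05293 m/day.
Q = K_eq · A · (Δh/L) = 0.05293 × 759 × (9.13/31.23) = 11.75 m³/day.

11.7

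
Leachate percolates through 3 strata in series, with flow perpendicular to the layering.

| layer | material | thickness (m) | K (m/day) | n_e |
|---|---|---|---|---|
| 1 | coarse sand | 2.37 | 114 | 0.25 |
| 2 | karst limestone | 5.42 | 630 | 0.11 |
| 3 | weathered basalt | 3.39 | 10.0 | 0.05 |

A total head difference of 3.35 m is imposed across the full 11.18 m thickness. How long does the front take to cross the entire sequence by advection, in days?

0.149

With flow normal to the layers, continuity requires the same specific discharge q through every layer.
Σ(b_i/K_i) = 2.37/114 + 5.42/630 + 3.39/10.0 = 0.3684 d.
q = Δh / Σ(b_i/K_i) = 3.35 / 0.3684 = 9.094 m/day.
In each layer the seepage velocity is v_i = q/n_i, so the layer transit time is t_i = b_i·n_i / q:
  layer 1 (coarse sand): t_1 = 2.37 × 0.25 / 9.094 = 0.06516 d
  layer 2 (karst limestone): t_2 = 5.42 × 0.11 / 9.094 = 0.06556 d
  layer 3 (weathered basalt): t_3 = 3.39 × 0.05 / 9.094 = 0.01864 d
Total t = Σ t_i = 0.1494 days.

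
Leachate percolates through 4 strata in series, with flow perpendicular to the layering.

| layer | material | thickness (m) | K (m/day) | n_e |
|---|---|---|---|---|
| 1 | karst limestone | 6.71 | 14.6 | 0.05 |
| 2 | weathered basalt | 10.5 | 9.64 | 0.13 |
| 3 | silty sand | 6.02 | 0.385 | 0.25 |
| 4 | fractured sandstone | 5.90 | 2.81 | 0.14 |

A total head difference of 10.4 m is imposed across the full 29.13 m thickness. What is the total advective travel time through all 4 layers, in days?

With flow normal to the layers, continuity requires the same specific discharge q through every layer.
Σ(b_i/K_i) = 6.71/14.6 + 10.5/9.64 + 6.02/0.385 + 5.90/2.81 = 19.28 d.
q = Δh / Σ(b_i/K_i) = 10.4 / 19.28 = 0.5393 m/day.
In each layer the seepage velocity is v_i = q/n_i, so the layer transit time is t_i = b_i·n_i / q:
  layer 1 (karst limestone): t_1 = 6.71 × 0.05 / 0.5393 = 0.6221 d
  layer 2 (weathered basalt): t_2 = 10.5 × 0.13 / 0.5393 = 2.531 d
  layer 3 (silty sand): t_3 = 6.02 × 0.25 / 0.5393 = 2.791 d
  layer 4 (fractured sandstone): t_4 = 5.90 × 0.14 / 0.5393 = 1.532 d
Total t = Σ t_i = 7.476 days.

7.48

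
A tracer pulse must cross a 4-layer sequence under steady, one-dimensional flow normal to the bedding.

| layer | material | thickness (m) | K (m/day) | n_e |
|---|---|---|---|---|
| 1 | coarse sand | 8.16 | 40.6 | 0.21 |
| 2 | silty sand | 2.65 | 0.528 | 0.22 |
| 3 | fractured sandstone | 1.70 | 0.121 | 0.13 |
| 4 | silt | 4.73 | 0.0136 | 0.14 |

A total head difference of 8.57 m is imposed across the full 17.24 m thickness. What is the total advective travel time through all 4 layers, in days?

With flow normal to the layers, continuity requires the same specific discharge q through every layer.
Σ(b_i/K_i) = 8.16/40.6 + 2.65/0.528 + 1.70/0.121 + 4.73/0.0136 = 367.1 d.
q = Δh / Σ(b_i/K_i) = 8.57 / 367.1 = 0.02335 m/day.
In each layer the seepage velocity is v_i = q/n_i, so the layer transit time is t_i = b_i·n_i / q:
  layer 1 (coarse sand): t_1 = 8.16 × 0.21 / 0.02335 = 73.40 d
  layer 2 (silty sand): t_2 = 2.65 × 0.22 / 0.02335 = 24.97 d
  layer 3 (fractured sandstone): t_3 = 1.70 × 0.13 / 0.02335 = 9.466 d
  layer 4 (silt): t_4 = 4.73 × 0.14 / 0.02335 = 28.36 d
Total t = Σ t_i = 136.2 days.

136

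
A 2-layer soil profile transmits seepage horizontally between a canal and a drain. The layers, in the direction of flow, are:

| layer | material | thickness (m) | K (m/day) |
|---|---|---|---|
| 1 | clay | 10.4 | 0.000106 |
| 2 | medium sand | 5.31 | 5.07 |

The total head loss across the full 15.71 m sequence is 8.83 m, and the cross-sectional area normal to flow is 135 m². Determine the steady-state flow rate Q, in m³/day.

0.0121

Flow is perpendicular to layering, so the layers act in series and the equivalent K is the thickness-weighted harmonic mean.
Total thickness L = 10.4 + 5.31 = 15.71 m.
Σ(b_i/K_i) = 10.4/0.000106 + 5.31/5.07 = 98114 d.
K_eq = L / Σ(b_i/K_i) = 15.71 / 98114 = 0.0001601 m/day.
Q = K_eq · A · (Δh/L) = 0.0001601 × 135 × (8.83/15.71) = 0.01215 m³/day.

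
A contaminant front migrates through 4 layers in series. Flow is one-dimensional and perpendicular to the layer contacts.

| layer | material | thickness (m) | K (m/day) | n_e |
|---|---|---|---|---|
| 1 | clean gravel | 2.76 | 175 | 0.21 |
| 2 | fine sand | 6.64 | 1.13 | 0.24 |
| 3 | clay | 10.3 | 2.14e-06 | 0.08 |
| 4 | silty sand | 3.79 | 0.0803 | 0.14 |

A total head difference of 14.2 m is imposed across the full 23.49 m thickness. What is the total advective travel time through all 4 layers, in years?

3270

With flow normal to the layers, continuity requires the same specific discharge q through every layer.
Σ(b_i/K_i) = 2.76/175 + 6.64/1.13 + 10.3/2.14e-06 + 3.79/0.0803 = 4.813e+06 d.
q = Δh / Σ(b_i/K_i) = 14.2 / 4.813e+06 = 2.950e-06 m/day.
In each layer the seepage velocity is v_i = q/n_i, so the layer transit time is t_i = b_i·n_i / q:
  layer 1 (clean gravel): t_1 = 2.76 × 0.21 / 2.950e-06 = 1.965e+05 d
  layer 2 (fine sand): t_2 = 6.64 × 0.24 / 2.950e-06 = 5.402e+05 d
  layer 3 (clay): t_3 = 10.3 × 0.08 / 2.950e-06 = 2.793e+05 d
  layer 4 (silty sand): t_4 = 3.79 × 0.14 / 2.950e-06 = 1.798e+05 d
Total t = Σ t_i = 1.196e+06 days = 3274 years.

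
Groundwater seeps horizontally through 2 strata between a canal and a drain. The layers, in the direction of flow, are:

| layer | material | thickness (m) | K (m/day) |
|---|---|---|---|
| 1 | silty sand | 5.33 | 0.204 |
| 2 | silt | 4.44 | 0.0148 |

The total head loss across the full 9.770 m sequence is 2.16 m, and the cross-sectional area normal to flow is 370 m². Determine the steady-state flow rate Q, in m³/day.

Flow is perpendicular to layering, so the layers act in series and the equivalent K is the thickness-weighted harmonic mean.
Total thickness L = 5.33 + 4.44 = 9.770 m.
Σ(b_i/K_i) = 5.33/0.204 + 4.44/0.0148 = 326.1 d.
K_eq = L / Σ(b_i/K_i) = 9.770 / 326.1 = 0.02996 m/day.
Q = K_eq · A · (Δh/L) = 0.02996 × 370 × (2.16/9.770) = 2.451 m³/day.

2.45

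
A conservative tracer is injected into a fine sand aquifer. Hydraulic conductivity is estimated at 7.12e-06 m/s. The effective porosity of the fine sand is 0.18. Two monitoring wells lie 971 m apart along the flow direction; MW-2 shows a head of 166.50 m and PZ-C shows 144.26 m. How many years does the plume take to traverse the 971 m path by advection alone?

34.0

Convert K: 7.12e-06 m/s × 86400 = 0.6152 m/day.
Hydraulic gradient i = (166.50 − 144.26) / 971 = 22.24 / 971 = 0.02290.
Darcy flux q = K · i = 0.6152 × 0.02290 = 0.01409 m/day.
Seepage velocity v = q / n_e = 0.01409 / 0.18 = 0.07828 m/day.
Travel time t = L / v = 971 / 0.07828 = 12405 days = 33.96 years.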